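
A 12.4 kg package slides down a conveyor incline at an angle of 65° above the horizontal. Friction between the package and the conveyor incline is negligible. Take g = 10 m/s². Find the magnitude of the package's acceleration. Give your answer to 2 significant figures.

Resolving the weight along the incline: the component pulling the package down the slope is mg sin 65° = 12.4 × 10 × 0.9063 = 112.381 N, and the normal force is N = mg cos 65° = 12.4 × 10 × 0.4226 = 52.402 N.
With no friction the net force along the incline is 112.381 N, so a = g sin 65° = 112.381 / 12.4 = 9.0630 m/s².

9.1 m/s²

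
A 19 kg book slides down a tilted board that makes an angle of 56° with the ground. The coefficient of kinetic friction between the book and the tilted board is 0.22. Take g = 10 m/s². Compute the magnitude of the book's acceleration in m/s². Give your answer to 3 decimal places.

7.060 m/s²

Resolving the weight along the incline: the component pulling the book down the slope is mg sin 56° = 19 × 10 × 0.8290 = 157.510 N, and the normal force is N = mg cos 56° = 19 × 10 × 0.5592 = 106.248 N.
Kinetic friction acts up the slope with magnitude f = μN = 0.22 × 106.248 = 23.375 N.
Net force along the incline is 157.510 − 23.375 = 134.135 N, so a = 134.135 / 19 = 7.0597 m/s².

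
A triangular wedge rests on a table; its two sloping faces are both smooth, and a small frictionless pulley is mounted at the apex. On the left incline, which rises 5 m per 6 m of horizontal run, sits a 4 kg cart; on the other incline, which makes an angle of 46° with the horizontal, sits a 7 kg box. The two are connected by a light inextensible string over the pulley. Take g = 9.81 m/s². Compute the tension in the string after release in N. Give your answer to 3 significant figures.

Resolve each weight along its own incline: the 4 kg mass has component 4 × 9.81 × sin 39.81° = 25.121 N down its slope, and the 7 kg mass has 7 × 9.81 × sin 46° = 49.397 N down its slope.
The 7 kg side's 49.397 N exceeds the other side's 25.121 N, so that mass slides down and the 4 kg mass slides up. Taking that direction as positive, Newton's second law for the whole system gives 49.397 − 25.121 = (4 + 7) a, so a = 24.276 / 11 = 2.2069 m/s².
For the 4 kg mass (up-slope positive): T − 25.121 = 4 × 2.2069, so T = 33.949 N.

33.9 N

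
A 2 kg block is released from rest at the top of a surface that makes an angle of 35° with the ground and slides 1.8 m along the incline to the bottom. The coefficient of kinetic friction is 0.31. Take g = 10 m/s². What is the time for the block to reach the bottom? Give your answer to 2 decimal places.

The weight component along the incline is mg sin 35° = 11.472 N and the normal force is N = mg cos 35° = 16.383 N.
Friction up the slope is f = μN = 0.31 × 16.383 = 5.079 N, so the net downslope force is 11.472 − 5.079 = 6.393 N and a = 6.393 / 2 = 3.1965 m/s².
Starting from rest, L = ½at², so t = √(2L/a) = √(2 × 1.8 / 3.1965) = 1.0612 s.

1.06 s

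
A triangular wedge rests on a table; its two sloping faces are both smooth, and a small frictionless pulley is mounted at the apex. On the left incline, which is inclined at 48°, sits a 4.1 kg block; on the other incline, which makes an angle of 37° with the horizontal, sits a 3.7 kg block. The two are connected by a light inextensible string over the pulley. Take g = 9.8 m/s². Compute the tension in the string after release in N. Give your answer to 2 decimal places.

Resolve each weight along its own incline: the 4.1 kg mass has component 4.1 × 9.8 × sin 48° = 29.860 N down its slope, and the 3.7 kg mass has 3.7 × 9.8 × sin 37° = 21.822 N down its slope.
The 4.1 kg side's 29.860 N exceeds the other side's 21.822 N, so that mass slides down and the 3.7 kg mass slides up. Taking that direction as positive, Newton's second law for the whole system gives 29.860 − 21.822 = (4.1 + 3.7) a, so a = 8.038 / 7.8 = 1.0305 m/s².
For the 3.7 kg mass (up-slope positive): T − 21.822 = 3.7 × 1.0305, so T = 25.635 N.

25.63 N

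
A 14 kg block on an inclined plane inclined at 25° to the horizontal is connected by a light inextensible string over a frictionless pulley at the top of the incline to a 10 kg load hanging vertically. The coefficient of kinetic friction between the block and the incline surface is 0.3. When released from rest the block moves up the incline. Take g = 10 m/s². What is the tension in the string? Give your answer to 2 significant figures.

For the block on the incline: the weight component along the slope is m₁g sin 25° = 14 × 10 × 0.4226 = 59.164 N and the normal force is N = m₁g cos 25° = 126.883 N.
Kinetic friction opposes the block's motion up the incline: f = μN = 0.3 × 126.883 = 38.065 N acting down the slope.
Newton's second law for the block (up-slope positive): T − 59.164 − 38.065 = 14 a. For the hanging load (downward positive): 10 × 10 − T = 10 a.
Adding the two equations eliminates T: 2.771 = 24 a, so a = 0.1155 m/s².
Then from the hanging load's equation, T = 10 × (10 − 0.1155) = 98.845 N.

99 N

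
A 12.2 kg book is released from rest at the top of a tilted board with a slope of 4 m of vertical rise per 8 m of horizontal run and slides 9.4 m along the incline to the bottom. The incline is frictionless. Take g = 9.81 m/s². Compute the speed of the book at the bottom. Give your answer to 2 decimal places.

9.08 m/s

The weight component along the incline is mg sin 26.57° = 53.523 N and the normal force is N = mg cos 26.57° = 107.047 N.
With no friction, a = g sin 26.57° = 4.3872 m/s².
Starting from rest over a distance of 9.4 m, v² = 2aL = 2 × 4.3872 × 9.4 = 82.4794, so v = 9.0818 m/s.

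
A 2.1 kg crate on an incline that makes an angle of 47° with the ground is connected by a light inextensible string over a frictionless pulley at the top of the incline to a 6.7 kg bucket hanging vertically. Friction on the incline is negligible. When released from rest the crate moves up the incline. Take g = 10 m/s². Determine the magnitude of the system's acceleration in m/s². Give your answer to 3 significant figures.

For the crate on the incline: the weight component along the slope is m₁g sin 47° = 2.1 × 10 × 0.7314 = 15.359 N and the normal force is N = m₁g cos 47° = 14.322 N.
Newton's second law for the crate (up-slope positive): T − 15.359 = 2.1 a. For the hanging bucket (downward positive): 6.7 × 10 − T = 6.7 a.
Adding the two equations eliminates T: 51.641 = 8.8 a, so a = 5.8683 m/s².

5.87 m/s²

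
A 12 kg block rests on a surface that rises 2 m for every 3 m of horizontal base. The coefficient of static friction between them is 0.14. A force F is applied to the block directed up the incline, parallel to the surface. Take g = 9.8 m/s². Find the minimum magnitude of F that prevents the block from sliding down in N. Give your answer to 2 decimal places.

The normal force is N = mg cos 33.69° = 97.849 N. With F at its minimum the block is on the verge of sliding down, so static friction is at its maximum μ_s N = 0.14 × 97.849 = 13.699 N and acts up the slope.
Equilibrium along the incline: F + μ_s N = mg sin 33.69°, so F = 65.233 − 13.699 = 51.534 N.

51.53 N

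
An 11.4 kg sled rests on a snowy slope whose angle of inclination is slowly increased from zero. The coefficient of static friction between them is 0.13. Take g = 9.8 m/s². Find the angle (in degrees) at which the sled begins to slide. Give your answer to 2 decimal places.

7.41°

At the threshold of sliding, static friction is at its maximum μ_s N and exactly balances the weight component along the incline: mg sin θ = μ_s mg cos θ.
Hence tan θ = μ_s = 0.13, so θ = arctan(0.13) = 7.4069°.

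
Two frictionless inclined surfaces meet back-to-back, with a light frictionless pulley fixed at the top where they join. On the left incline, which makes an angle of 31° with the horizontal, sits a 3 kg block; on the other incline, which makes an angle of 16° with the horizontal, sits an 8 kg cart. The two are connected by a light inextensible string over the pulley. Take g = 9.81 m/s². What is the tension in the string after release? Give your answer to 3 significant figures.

16.9 N

Resolve each weight along its own incline: the 3 kg mass has component 3 × 9.81 × sin 31° = 15.158 N down its slope, and the 8 kg mass has 8 × 9.81 × sin 16° = 21.632 N down its slope.
The 8 kg side's 21.632 N exceeds the other side's 15.158 N, so that mass slides down and the 3 kg mass slides up. Taking that direction as positive, Newton's second law for the whole system gives 21.632 − 15.158 = (3 + 8) a, so a = 6.474 / 11 = 0.5885 m/s².
For the 3 kg mass (up-slope positive): T − 15.158 = 3 × 0.5885, so T = 16.924 N.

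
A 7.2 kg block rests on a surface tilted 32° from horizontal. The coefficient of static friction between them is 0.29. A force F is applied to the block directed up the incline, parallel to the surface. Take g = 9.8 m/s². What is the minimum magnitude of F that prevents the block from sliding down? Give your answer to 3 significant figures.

20.0 N

The normal force is N = mg cos 32° = 59.838 N. With F at its minimum the block is on the verge of sliding down, so static friction is at its maximum μ_s N = 0.29 × 59.838 = 17.353 N and acts up the slope.
Equilibrium along the incline: F + μ_s N = mg sin 32°, so F = 37.391 − 17.353 = 20.038 N.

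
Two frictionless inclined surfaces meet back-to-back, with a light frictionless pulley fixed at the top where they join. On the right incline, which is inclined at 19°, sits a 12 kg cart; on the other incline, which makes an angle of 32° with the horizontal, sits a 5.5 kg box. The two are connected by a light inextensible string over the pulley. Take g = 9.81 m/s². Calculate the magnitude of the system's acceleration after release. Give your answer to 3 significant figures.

0.556 m/s²

Resolve each weight along its own incline: the 12 kg mass has component 12 × 9.81 × sin 19° = 38.326 N down its slope, and the 5.5 kg mass has 5.5 × 9.81 × sin 32° = 28.592 N down its slope.
The 12 kg side's 38.326 N exceeds the other side's 28.592 N, so that mass slides down and the 5.5 kg mass slides up. Taking that direction as positive, Newton's second law for the whole system gives 38.326 − 28.592 = (12 + 5.5) a, so a = 9.734 / 17.5 = 0.5562 m/s².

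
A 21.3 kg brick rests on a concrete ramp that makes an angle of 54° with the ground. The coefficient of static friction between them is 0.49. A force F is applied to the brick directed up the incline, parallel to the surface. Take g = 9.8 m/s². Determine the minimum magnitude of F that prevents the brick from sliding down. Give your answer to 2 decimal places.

108.75 N

The normal force is N = mg cos 54° = 122.694 N. With F at its minimum the brick is on the verge of sliding down, so static friction is at its maximum μ_s N = 0.49 × 122.694 = 60.120 N and acts up the slope.
Equilibrium along the incline: F + μ_s N = mg sin 54°, so F = 168.874 − 60.120 = 108.754 N.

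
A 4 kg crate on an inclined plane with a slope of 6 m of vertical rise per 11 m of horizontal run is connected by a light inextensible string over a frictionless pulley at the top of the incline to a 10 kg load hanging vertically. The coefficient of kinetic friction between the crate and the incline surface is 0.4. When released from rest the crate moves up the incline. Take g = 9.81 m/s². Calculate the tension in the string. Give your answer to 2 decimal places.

51.29 N

For the crate on the incline: the weight component along the slope is m₁g sin 28.61° = 4 × 9.81 × 0.4789 = 18.792 N and the normal force is N = m₁g cos 28.61° = 34.449 N.
Kinetic friction opposes the crate's motion up the incline: f = μN = 0.4 × 34.449 = 13.780 N acting down the slope.
Newton's second law for the crate (up-slope positive): T − 18.792 − 13.780 = 4 a. For the hanging load (downward positive): 10 × 9.81 − T = 10 a.
Adding the two equations eliminates T: 65.528 = 14 a, so a = 4.6806 m/s².
Then from the hanging load's equation, T = 10 × (9.81 − 4.6806) = 51.294 N.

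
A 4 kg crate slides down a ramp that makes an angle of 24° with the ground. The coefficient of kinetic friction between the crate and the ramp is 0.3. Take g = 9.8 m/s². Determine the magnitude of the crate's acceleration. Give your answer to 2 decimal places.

Resolving the weight along the incline: the component pulling the crate down the slope is mg sin 24° = 4 × 9.8 × 0.4067 = 15.943 N, and the normal force is N = mg cos 24° = 4 × 9.8 × 0.9135 = 35.809 N.
Kinetic friction acts up the slope with magnitude f = μN = 0.3 × 35.809 = 10.743 N.
Net force along the incline is 15.943 − 10.743 = 5.200 N, so a = 5.200 / 4 = 1.3000 m/s².

1.30 m/s²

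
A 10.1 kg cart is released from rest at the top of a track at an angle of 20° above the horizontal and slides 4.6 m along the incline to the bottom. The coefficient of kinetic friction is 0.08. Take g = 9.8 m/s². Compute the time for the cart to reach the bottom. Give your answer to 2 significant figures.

The weight component along the incline is mg sin 20° = 33.853 N and the normal force is N = mg cos 20° = 93.011 N.
Friction up the slope is f = μN = 0.08 × 93.011 = 7.441 N, so the net downslope force is 33.853 − 7.441 = 26.412 N and a = 26.412 / 10.1 = 2.6150 m/s².
Starting from rest, L = ½at², so t = √(2L/a) = √(2 × 4.6 / 2.6150) = 1.8757 s.

1.9 s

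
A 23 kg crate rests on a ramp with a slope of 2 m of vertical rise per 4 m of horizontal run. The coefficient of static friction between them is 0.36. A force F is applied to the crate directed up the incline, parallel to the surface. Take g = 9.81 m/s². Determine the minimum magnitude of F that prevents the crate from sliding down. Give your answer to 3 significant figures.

The normal force is N = mg cos 26.57° = 201.810 N. With F at its minimum the crate is on the verge of sliding down, so static friction is at its maximum μ_s N = 0.36 × 201.810 = 72.652 N and acts up the slope.
Equilibrium along the incline: F + μ_s N = mg sin 26.57°, so F = 100.905 − 72.652 = 28.253 N.

28.3 N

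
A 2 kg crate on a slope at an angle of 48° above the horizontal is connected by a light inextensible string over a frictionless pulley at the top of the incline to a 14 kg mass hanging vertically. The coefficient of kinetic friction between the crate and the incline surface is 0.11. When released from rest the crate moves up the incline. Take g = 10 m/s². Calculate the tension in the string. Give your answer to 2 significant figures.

32 N

For the crate on the incline: the weight component along the slope is m₁g sin 48° = 2 × 10 × 0.7431 = 14.862 N and the normal force is N = m₁g cos 48° = 13.383 N.
Kinetic friction opposes the crate's motion up the incline: f = μN = 0.11 × 13.383 = 1.472 N acting down the slope.
Newton's second law for the crate (up-slope positive): T − 14.862 − 1.472 = 2 a. For the hanging mass (downward positive): 14 × 10 − T = 14 a.
Adding the two equations eliminates T: 123.666 = 16 a, so a = 7.7291 m/s².
Then from the hanging mass's equation, T = 14 × (10 − 7.7291) = 31.793 N.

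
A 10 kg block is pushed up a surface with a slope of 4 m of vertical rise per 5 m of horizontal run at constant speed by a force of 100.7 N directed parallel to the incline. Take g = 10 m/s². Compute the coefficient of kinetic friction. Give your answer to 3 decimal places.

At constant speed ΣF = 0 along the incline. The applied 100.7 N acts up the slope; the weight component mg sin 38.66° = 62.470 N and kinetic friction μN both act down the slope.
So 100.7 = 62.470 + μ × 78.087, giving μ = (100.7 − 62.470) / 78.087 = 0.4896.

0.490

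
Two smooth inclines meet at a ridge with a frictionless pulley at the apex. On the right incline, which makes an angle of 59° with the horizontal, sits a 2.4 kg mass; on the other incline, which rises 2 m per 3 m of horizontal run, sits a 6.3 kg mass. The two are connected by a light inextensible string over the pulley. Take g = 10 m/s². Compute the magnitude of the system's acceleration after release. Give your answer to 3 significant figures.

Resolve each weight along its own incline: the 2.4 kg mass has component 2.4 × 10 × sin 59° = 20.572 N down its slope, and the 6.3 kg mass has 6.3 × 10 × sin 33.69° = 34.946 N down its slope.
The 6.3 kg side's 34.946 N exceeds the other side's 20.572 N, so that mass slides down and the 2.4 kg mass slides up. Taking that direction as positive, Newton's second law for the whole system gives 34.946 − 20.572 = (2.4 + 6.3) a, so a = 14.374 / 8.7 = 1.6522 m/s².

1.65 m/s²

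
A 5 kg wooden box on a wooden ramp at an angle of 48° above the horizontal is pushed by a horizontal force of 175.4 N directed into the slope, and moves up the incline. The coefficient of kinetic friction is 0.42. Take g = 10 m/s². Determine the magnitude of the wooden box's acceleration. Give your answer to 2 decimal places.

The horizontal push has components F cos 48° = 175.4 × 0.6691 = 117.360 N up the incline and F sin 48° = 175.4 × 0.7431 = 130.340 N pressing into the surface.
The normal force is therefore N = mg cos 48° + F sin 48° = 33.455 + 130.340 = 163.795 N, and kinetic friction down the slope is μN = 0.42 × 163.795 = 68.794 N.
Along the incline: F cos 48° − mg sin 48° − μN = ma, so 117.360 − 37.155 − 68.794 = 5 a, giving a = 2.2822 m/s².

2.28 m/s²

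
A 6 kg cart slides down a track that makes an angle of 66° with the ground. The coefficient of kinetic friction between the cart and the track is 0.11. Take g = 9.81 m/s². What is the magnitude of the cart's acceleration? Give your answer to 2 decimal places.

Resolving the weight along the incline: the component pulling the cart down the slope is mg sin 66° = 6 × 9.81 × 0.9135 = 53.769 N, and the normal force is N = mg cos 66° = 6 × 9.81 × 0.4067 = 23.938 N.
Kinetic friction acts up the slope with magnitude f = μN = 0.11 × 23.938 = 2.633 N.
Net force along the incline is 53.769 − 2.633 = 51.136 N, so a = 51.136 / 6 = 8.5227 m/s².

8.52 m/s²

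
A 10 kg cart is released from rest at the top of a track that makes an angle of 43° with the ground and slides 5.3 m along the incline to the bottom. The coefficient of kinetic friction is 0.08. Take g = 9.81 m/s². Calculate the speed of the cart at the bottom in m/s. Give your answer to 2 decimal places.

The weight component along the incline is mg sin 43° = 66.904 N and the normal force is N = mg cos 43° = 71.746 N.
Friction up the slope is f = μN = 0.08 × 71.746 = 5.740 N, so the net downslope force is 66.904 − 5.740 = 61.164 N and a = 61.164 / 10 = 6.1164 m/s².
Starting from rest over a distance of 5.3 m, v² = 2aL = 2 × 6.1164 × 5.3 = 64.8338, so v = 8.0519 m/s.

8.05 m/s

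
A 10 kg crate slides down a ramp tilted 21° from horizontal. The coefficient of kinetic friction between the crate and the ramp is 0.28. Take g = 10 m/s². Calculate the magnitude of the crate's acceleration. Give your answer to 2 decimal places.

Resolving the weight along the incline: the component pulling the crate down the slope is mg sin 21° = 10 × 10 × 0.3584 = 35.840 N, and the normal force is N = mg cos 21° = 10 × 10 × 0.9336 = 93.360 N.
Kinetic friction acts up the slope with magnitude f = μN = 0.28 × 93.360 = 26.141 N.
Net force along the incline is 35.840 − 26.141 = 9.699 N, so a = 9.699 / 10 = 0.9699 m/s².

0.97 m/s²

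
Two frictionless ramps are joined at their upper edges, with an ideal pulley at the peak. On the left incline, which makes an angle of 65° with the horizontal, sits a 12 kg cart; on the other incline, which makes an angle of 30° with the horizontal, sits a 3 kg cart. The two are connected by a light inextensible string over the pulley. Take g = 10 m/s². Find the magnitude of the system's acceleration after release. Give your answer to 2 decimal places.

Resolve each weight along its own incline: the 12 kg mass has component 12 × 10 × sin 65° = 108.757 N down its slope, and the 3 kg mass has 3 × 10 × sin 30° = 15.000 N down its slope.
The 12 kg side's 108.757 N exceeds the other side's 15.000 N, so that mass slides down and the 3 kg mass slides up. Taking that direction as positive, Newton's second law for the whole system gives 108.757 − 15.000 = (12 + 3) a, so a = 93.757 / 15 = 6.2505 m/s².

6.25 m/s²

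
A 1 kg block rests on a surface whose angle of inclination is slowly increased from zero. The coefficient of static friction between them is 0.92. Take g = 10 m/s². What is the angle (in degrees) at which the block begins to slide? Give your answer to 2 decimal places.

42.61°

At the threshold of sliding, static friction is at its maximum μ_s N and exactly balances the weight component along the incline: mg sin θ = μ_s mg cos θ.
Hence tan θ = μ_s = 0.92, so θ = arctan(0.92) = 42.6141°.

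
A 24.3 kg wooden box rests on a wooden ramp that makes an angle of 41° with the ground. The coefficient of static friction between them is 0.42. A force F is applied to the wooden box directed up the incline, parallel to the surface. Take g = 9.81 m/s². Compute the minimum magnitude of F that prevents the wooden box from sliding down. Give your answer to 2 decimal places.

80.83 N

The normal force is N = mg cos 41° = 179.910 N. With F at its minimum the wooden box is on the verge of sliding down, so static friction is at its maximum μ_s N = 0.42 × 179.910 = 75.562 N and acts up the slope.
Equilibrium along the incline: F + μ_s N = mg sin 41°, so F = 156.393 − 75.562 = 80.831 N.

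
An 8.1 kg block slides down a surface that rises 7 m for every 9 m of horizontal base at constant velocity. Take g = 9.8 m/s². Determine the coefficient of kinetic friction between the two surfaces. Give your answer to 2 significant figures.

0.78

At constant velocity the net force along the incline is zero: mg sin 37.87° = μ mg cos 37.87°.
So μ = tan 37.87° = 0.6139 / 0.7894 = 0.7777.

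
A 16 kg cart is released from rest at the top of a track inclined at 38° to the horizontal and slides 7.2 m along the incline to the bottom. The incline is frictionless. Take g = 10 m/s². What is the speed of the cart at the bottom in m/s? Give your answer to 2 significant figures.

The weight component along the incline is mg sin 38° = 98.506 N and the normal force is N = mg cos 38° = 126.082 N.
With no friction, a = g sin 38° = 6.1566 m/s².
Starting from rest over a distance of 7.2 m, v² = 2aL = 2 × 6.1566 × 7.2 = 88.6550, so v = 9.4157 m/s.

9.4 m/s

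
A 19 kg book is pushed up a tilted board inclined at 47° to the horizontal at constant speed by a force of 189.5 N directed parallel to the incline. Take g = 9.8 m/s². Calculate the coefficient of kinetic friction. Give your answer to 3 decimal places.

0.420

At constant speed ΣF = 0 along the incline. The applied 189.5 N acts up the slope; the weight component mg sin 47° = 136.178 N and kinetic friction μN both act down the slope.
So 189.5 = 136.178 + μ × 126.988, giving μ = (189.5 − 136.178) / 126.988 = 0.4199.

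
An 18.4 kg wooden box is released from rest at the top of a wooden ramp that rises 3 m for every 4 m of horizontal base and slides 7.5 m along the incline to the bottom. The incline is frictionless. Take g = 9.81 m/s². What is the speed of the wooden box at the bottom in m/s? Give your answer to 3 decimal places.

9.396 m/s

The weight component along the incline is mg sin 36.87° = 108.302 N and the normal force is N = mg cos 36.87° = 144.403 N.
With no friction, a = g sin 36.87° = 5.8860 m/s².
Starting from rest over a distance of 7.5 m, v² = 2aL = 2 × 5.8860 × 7.5 = 88.2900, so v = 9.3963 m/s.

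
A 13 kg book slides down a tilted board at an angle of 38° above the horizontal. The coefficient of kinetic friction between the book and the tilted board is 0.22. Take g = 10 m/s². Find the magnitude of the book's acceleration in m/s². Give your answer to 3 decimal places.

4.423 m/s²

Resolving the weight along the incline: the component pulling the book down the slope is mg sin 38° = 13 × 10 × 0.6157 = 80.041 N, and the normal force is N = mg cos 38° = 13 × 10 × 0.7880 = 102.440 N.
Kinetic friction acts up the slope with magnitude f = μN = 0.22 × 102.440 = 22.537 N.
Net force along the incline is 80.041 − 22.537 = 57.504 N, so a = 57.504 / 13 = 4.4234 m/s².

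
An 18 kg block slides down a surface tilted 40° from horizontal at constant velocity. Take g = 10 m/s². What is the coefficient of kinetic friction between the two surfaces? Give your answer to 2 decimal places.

At constant velocity the net force along the incline is zero: mg sin 40° = μ mg cos 40°.
So μ = tan 40° = 0.6428 / 0.7660 = 0.8392.

0.84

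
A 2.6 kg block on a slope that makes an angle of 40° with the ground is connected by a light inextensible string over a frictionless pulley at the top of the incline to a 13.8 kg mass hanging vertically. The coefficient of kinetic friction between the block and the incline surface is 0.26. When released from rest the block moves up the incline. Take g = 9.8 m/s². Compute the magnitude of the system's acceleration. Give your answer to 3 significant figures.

For the block on the incline: the weight component along the slope is m₁g sin 40° = 2.6 × 9.8 × 0.6428 = 16.379 N and the normal force is N = m₁g cos 40° = 19.519 N.
Kinetic friction opposes the block's motion up the incline: f = μN = 0.26 × 19.519 = 5.075 N acting down the slope.
Newton's second law for the block (up-slope positive): T − 16.379 − 5.075 = 2.6 a. For the hanging mass (downward positive): 13.8 × 9.8 − T = 13.8 a.
Adding the two equations eliminates T: 113.786 = 16.4 a, so a = 6.9382 m/s².

6.94 m/s²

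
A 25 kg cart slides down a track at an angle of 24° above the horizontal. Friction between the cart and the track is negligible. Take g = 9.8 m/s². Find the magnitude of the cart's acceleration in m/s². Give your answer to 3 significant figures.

3.99 m/s²

Resolving the weight along the incline: the component pulling the cart down the slope is mg sin 24° = 25 × 9.8 × 0.4067 = 99.642 N, and the normal force is N = mg cos 24° = 25 × 9.8 × 0.9135 = 223.808 N.
With no friction the net force along the incline is 99.642 N, so a = g sin 24° = 99.642 / 25 = 3.9857 m/s².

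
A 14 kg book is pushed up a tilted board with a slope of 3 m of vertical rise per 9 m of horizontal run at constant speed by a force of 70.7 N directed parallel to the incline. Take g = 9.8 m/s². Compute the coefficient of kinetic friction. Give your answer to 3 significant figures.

0.210

At constant speed ΣF = 0 along the incline. The applied 70.7 N acts up the slope; the weight component mg sin 18.43° = 43.386 N and kinetic friction μN both act down the slope.
So 70.7 = 43.386 + μ × 130.159, giving μ = (70.7 − 43.386) / 130.159 = 0.2099.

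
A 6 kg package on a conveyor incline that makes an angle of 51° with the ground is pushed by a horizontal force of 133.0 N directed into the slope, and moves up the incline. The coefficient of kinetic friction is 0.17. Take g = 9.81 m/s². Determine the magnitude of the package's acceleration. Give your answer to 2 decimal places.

The horizontal push has components F cos 51° = 133.0 × 0.6293 = 83.697 N up the incline and F sin 51° = 133.0 × 0.7771 = 103.354 N pressing into the surface.
The normal force is therefore N = mg cos 51° + F sin 51° = 37.041 + 103.354 = 140.395 N, and kinetic friction down the slope is μN = 0.17 × 140.395 = 23.867 N.
Along the incline: F cos 51° − mg sin 51° − μN = ma, so 83.697 − 45.740 − 23.867 = 6 a, giving a = 2.3483 m/s².

2.35 m/s²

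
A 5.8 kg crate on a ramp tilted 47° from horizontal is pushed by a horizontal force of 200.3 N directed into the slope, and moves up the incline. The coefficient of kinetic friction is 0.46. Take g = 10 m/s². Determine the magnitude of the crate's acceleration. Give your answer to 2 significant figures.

The horizontal push has components F cos 47° = 200.3 × 0.6820 = 136.605 N up the incline and F sin 47° = 200.3 × 0.7314 = 146.499 N pressing into the surface.
The normal force is therefore N = mg cos 47° + F sin 47° = 39.556 + 146.499 = 186.055 N, and kinetic friction down the slope is μN = 0.46 × 186.055 = 85.585 N.
Along the incline: F cos 47° − mg sin 47° − μN = ma, so 136.605 − 42.421 − 85.585 = 5.8 a, giving a = 1.4826 m/s².

1.5 m/s²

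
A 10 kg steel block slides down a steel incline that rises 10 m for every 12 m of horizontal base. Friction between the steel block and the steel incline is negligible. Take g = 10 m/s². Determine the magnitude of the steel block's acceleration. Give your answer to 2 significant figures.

6.4 m/s²

Resolving the weight along the incline: the component pulling the steel block down the slope is mg sin 39.81° = 10 × 10 × 0.6402 = 64.020 N, and the normal force is N = mg cos 39.81° = 10 × 10 × 0.7682 = 76.820 N.
With no friction the net force along the incline is 64.020 N, so a = g sin 39.81° = 64.020 / 10 = 6.4020 m/s².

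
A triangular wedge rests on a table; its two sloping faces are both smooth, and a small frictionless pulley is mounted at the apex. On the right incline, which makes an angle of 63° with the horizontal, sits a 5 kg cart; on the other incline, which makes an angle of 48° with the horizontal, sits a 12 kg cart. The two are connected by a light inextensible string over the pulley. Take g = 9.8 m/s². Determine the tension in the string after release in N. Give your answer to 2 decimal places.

Resolve each weight along its own incline: the 5 kg mass has component 5 × 9.8 × sin 63° = 43.659 N down its slope, and the 12 kg mass has 12 × 9.8 × sin 48° = 87.394 N down its slope.
The 12 kg side's 87.394 N exceeds the other side's 43.659 N, so that mass slides down and the 5 kg mass slides up. Taking that direction as positive, Newton's second law for the whole system gives 87.394 − 43.659 = (5 + 12) a, so a = 43.735 / 17 = 2.5726 m/s².
For the 5 kg mass (up-slope positive): T − 43.659 = 5 × 2.5726, so T = 56.522 N.

56.52 N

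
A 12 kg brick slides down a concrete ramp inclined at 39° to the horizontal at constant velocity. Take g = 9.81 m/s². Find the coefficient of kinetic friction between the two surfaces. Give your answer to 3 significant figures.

At constant velocity the net force along the incline is zero: mg sin 39° = μ mg cos 39°.
So μ = tan 39° = 0.6293 / 0.7771 = 0.8098.

0.810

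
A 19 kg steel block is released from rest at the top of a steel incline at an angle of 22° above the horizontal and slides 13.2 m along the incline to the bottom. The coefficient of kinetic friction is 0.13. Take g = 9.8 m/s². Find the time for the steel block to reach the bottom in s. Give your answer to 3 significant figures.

3.26 s

The weight component along the incline is mg sin 22° = 69.752 N and the normal force is N = mg cos 22° = 172.642 N.
Friction up the slope is f = μN = 0.13 × 172.642 = 22.443 N, so the net downslope force is 69.752 − 22.443 = 47.309 N and a = 47.309 / 19 = 2.4899 m/s².
Starting from rest, L = ½at², so t = √(2L/a) = √(2 × 13.2 / 2.4899) = 3.2562 s.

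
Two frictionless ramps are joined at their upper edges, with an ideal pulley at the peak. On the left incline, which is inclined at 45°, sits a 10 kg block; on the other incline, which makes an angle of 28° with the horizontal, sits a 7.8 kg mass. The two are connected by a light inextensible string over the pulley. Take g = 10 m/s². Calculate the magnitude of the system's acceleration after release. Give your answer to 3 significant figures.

Resolve each weight along its own incline: the 10 kg mass has component 10 × 10 × sin 45° = 70.711 N down its slope, and the 7.8 kg mass has 7.8 × 10 × sin 28° = 36.619 N down its slope.
The 10 kg side's 70.711 N exceeds the other side's 36.619 N, so that mass slides down and the 7.8 kg mass slides up. Taking that direction as positive, Newton's second law for the whole system gives 70.711 − 36.619 = (10 + 7.8) a, so a = 34.092 / 17.8 = 1.9153 m/s².

1.92 m/s²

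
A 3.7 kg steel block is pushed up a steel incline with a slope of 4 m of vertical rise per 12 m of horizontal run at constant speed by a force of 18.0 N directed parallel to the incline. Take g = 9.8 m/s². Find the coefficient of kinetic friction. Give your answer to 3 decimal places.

At constant speed ΣF = 0 along the incline. The applied 18.0 N acts up the slope; the weight component mg sin 18.43° = 11.466 N and kinetic friction μN both act down the slope.
So 18.0 = 11.466 + μ × 34.399, giving μ = (18.0 − 11.466) / 34.399 = 0.1899.

0.190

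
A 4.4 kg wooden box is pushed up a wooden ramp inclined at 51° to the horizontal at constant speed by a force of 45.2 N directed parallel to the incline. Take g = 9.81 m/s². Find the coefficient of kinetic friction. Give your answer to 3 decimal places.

0.429

At constant speed ΣF = 0 along the incline. The applied 45.2 N acts up the slope; the weight component mg sin 51° = 33.545 N and kinetic friction μN both act down the slope.
So 45.2 = 33.545 + μ × 27.164, giving μ = (45.2 − 33.545) / 27.164 = 0.4291.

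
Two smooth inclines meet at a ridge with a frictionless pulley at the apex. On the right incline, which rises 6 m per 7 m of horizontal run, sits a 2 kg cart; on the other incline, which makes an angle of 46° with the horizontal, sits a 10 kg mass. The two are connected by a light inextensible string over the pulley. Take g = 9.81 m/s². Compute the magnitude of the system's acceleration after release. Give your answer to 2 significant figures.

Resolve each weight along its own incline: the 2 kg mass has component 2 × 9.81 × sin 40.60° = 12.769 N down its slope, and the 10 kg mass has 10 × 9.81 × sin 46° = 70.567 N down its slope.
The 10 kg side's 70.567 N exceeds the other side's 12.769 N, so that mass slides down and the 2 kg mass slides up. Taking that direction as positive, Newton's second law for the whole system gives 70.567 − 12.769 = (2 + 10) a, so a = 57.798 / 12 = 4.8165 m/s².

4.8 m/s²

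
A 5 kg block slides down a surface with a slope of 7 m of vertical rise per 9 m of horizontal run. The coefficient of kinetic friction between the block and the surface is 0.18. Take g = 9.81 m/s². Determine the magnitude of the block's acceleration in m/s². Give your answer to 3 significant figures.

Resolving the weight along the incline: the component pulling the block down the slope is mg sin 37.87° = 5 × 9.81 × 0.6139 = 30.112 N, and the normal force is N = mg cos 37.87° = 5 × 9.81 × 0.7894 = 38.720 N.
Kinetic friction acts up the slope with magnitude f = μN = 0.18 × 38.720 = 6.970 N.
Net force along the incline is 30.112 − 6.970 = 23.142 N, so a = 23.142 / 5 = 4.6284 m/s².

4.63 m/s²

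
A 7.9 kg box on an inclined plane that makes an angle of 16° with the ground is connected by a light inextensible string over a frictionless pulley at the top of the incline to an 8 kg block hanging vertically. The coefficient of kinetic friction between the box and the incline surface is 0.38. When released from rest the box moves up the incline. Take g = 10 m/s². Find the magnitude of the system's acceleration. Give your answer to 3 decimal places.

For the box on the incline: the weight component along the slope is m₁g sin 16° = 7.9 × 10 × 0.2756 = 21.772 N and the normal force is N = m₁g cos 16° = 75.940 N.
Kinetic friction opposes the box's motion up the incline: f = μN = 0.38 × 75.940 = 28.857 N acting down the slope.
Newton's second law for the box (up-slope positive): T − 21.772 − 28.857 = 7.9 a. For the hanging block (downward positive): 8 × 10 − T = 8 a.
Adding the two equations eliminates T: 29.371 = 15.9 a, so a = 1.8472 m/s².

1.847 m/s²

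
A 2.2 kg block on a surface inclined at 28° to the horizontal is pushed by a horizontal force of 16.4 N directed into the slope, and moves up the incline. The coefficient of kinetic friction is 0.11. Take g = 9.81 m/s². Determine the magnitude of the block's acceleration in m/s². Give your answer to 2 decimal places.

The horizontal push has components F cos 28° = 16.4 × 0.8829 = 14.480 N up the incline and F sin 28° = 16.4 × 0.4695 = 7.700 N pressing into the surface.
The normal force is therefore N = mg cos 28° + F sin 28° = 19.055 + 7.700 = 26.755 N, and kinetic friction down the slope is μN = 0.11 × 26.755 = 2.943 N.
Along the incline: F cos 28° − mg sin 28° − μN = ma, so 14.480 − 10.133 − 2.943 = 2.2 a, giving a = 0.6382 m/s².

0.64 m/s²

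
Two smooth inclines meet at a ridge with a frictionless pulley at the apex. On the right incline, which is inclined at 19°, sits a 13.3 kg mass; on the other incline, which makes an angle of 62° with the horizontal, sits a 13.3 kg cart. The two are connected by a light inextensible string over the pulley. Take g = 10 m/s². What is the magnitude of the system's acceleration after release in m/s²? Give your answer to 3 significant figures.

2.79 m/s²

Resolve each weight along its own incline: the 13.3 kg mass has component 13.3 × 10 × sin 19° = 43.301 N down its slope, and the 13.3 kg mass has 13.3 × 10 × sin 62° = 117.432 N down its slope.
The 13.3 kg side's 117.432 N exceeds the other side's 43.301 N, so that mass slides down and the 13.3 kg mass slides up. Taking that direction as positive, Newton's second law for the whole system gives 117.432 − 43.301 = (13.3 + 13.3) a, so a = 74.131 / 26.6 = 2.7869 m/s².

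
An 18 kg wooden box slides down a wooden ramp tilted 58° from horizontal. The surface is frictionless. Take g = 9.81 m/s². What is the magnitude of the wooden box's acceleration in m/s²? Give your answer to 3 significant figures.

8.32 m/s²

Resolving the weight along the incline: the component pulling the wooden box down the slope is mg sin 58° = 18 × 9.81 × 0.8480 = 149.740 N, and the normal force is N = mg cos 58° = 18 × 9.81 × 0.5299 = 93.570 N.
With no friction the net force along the incline is 149.740 N, so a = g sin 58° = 149.740 / 18 = 8.3189 m/s².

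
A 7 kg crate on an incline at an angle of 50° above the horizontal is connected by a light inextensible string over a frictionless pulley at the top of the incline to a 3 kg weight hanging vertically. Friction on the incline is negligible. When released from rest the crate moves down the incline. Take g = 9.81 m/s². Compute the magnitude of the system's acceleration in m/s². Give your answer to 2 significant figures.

For the crate on the incline: the weight component along the slope is m₁g sin 50° = 7 × 9.81 × 0.7660 = 52.601 N and the normal force is N = m₁g cos 50° = 44.140 N.
Newton's second law for the crate (down-slope positive): 52.601 − T = 7 a. For the hanging weight (upward positive): T − 3 × 9.81 = 3 a.
Adding the two equations eliminates T: 23.171 = 10 a, so a = 2.3171 m/s².

2.3 m/s²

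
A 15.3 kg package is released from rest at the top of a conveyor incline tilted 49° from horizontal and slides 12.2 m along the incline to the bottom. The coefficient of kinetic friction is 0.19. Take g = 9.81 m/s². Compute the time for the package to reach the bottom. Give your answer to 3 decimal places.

The weight component along the incline is mg sin 49° = 113.277 N and the normal force is N = mg cos 49° = 98.470 N.
Friction up the slope is f = μN = 0.19 × 98.470 = 18.709 N, so the net downslope force is 113.277 − 18.709 = 94.568 N and a = 94.568 / 15.3 = 6.1809 m/s².
Starting from rest, L = ½at², so t = √(2L/a) = √(2 × 12.2 / 6.1809) = 1.9869 s.

1.987 s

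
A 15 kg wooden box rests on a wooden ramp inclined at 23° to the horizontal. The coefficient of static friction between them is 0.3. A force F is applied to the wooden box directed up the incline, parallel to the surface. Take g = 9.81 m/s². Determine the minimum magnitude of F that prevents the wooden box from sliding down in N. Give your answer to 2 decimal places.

The normal force is N = mg cos 23° = 135.452 N. With F at its minimum the wooden box is on the verge of sliding down, so static friction is at its maximum μ_s N = 0.3 × 135.452 = 40.636 N and acts up the slope.
Equilibrium along the incline: F + μ_s N = mg sin 23°, so F = 57.496 − 40.636 = 16.860 N.

16.86 N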